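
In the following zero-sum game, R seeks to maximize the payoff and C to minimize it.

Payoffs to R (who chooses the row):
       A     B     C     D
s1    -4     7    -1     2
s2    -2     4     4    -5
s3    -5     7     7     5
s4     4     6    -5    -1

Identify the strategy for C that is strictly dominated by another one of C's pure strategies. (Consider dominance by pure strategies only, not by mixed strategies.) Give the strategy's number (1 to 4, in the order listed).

2

C prefers columns that give R less. Compare B with A: -4 < 7, -2 < 4, -5 < 7, 4 < 6.
So A strictly dominates B for C; B is strictly dominated.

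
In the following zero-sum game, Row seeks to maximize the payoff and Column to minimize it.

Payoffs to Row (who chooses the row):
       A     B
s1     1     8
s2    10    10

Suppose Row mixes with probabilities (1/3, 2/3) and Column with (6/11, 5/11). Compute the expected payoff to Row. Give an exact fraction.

266/33

Against (6/11, 5/11), each row's expected payoff is s1: 46/11; s2: 10.
Taking the (1/3, 2/3)-weighted average: (1/3)·(46/11) + (2/3)·(10) = 266/33.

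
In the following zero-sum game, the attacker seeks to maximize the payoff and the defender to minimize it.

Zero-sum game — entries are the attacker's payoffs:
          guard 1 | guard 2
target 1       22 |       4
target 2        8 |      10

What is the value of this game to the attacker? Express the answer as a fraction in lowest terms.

Row minima are 4 and 8, so the attacker's maximin is 8; column maxima are 22 and 10, so the defender's minimax is 10. These differ, so the equilibrium is in mixed strategies.
Let the attacker play target 1 with probability p. The defender is indifferent when 22p + 8(1−p) = 4p + 10(1−p), giving p = 1/10.
Let the defender play guard 1 with probability q. The attacker is indifferent when 22q + 4(1−q) = 8q + 10(1−q), giving q = 3/10.
The value is 22·(3/10) + (4)·(7/10) = 47/5.

47/5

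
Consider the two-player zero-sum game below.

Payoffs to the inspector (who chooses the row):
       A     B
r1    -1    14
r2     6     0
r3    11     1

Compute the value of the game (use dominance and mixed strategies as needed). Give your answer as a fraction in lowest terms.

Row r2 is strictly dominated by row r3, so the inspector never plays it.
The remaining 2×2 game on (r1, r3) × (A, B) has no saddle point. Let the inspector play r1 with probability p; indifference gives −p + 11(1−p) = 14p + (1−p), so p = 2/5.
Similarly the inspectee's optimal q on A is 13/25, and the value is -1·(13/25) + (14)·(12/25) = 31/5.

31/5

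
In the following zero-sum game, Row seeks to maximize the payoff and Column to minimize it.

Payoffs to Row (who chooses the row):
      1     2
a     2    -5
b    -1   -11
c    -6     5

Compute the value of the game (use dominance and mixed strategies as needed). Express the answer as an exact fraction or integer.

-10/9

Row b is strictly dominated by row a, so Row never plays it.
The remaining 2×2 game on (a, c) × (1, 2) has no saddle point. Let Row play a with probability p; indifference gives 2p − 6(1−p) = −5p + 5(1−p), so p = 11/18.
Similarly Column's optimal q on 1 is 5/9, and the value is 2·(5/9) + (-5)·(4/9) = -10/9.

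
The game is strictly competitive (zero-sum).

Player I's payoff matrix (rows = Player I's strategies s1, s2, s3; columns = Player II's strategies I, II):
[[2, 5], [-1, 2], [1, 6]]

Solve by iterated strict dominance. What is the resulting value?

2

Row s2 is strictly dominated by row s1 (2>-1, 5>2); eliminate s2.
Column II is strictly dominated by I for Player II (2<5, 1<6); eliminate II.
Row s3 is strictly dominated by row s1 (2>1); eliminate s3.
Only (s1, I) remains, with payoff 2.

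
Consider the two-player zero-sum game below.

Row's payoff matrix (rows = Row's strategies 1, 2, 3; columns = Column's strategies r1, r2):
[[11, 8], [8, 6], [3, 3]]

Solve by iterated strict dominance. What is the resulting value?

8

Row 2 is strictly dominated by row 1 (11>8, 8>6); eliminate 2.
Row 3 is strictly dominated by row 1 (11>3, 8>3); eliminate 3.
Column r1 is strictly dominated by r2 for Column (8<11); eliminate r1.
Only (1, r2) remains, with payoff 8.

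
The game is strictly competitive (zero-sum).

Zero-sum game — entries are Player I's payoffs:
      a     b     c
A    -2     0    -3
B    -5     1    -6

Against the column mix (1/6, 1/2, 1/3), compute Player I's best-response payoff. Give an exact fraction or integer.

A: (-2)·(1/6) + (0)·(1/2) + (-3)·(1/3) = -4/3.
B: (-5)·(1/6) + (1)·(1/2) + (-6)·(1/3) = -7/3.
The best pure response is A with expected payoff -4/3.

-4/3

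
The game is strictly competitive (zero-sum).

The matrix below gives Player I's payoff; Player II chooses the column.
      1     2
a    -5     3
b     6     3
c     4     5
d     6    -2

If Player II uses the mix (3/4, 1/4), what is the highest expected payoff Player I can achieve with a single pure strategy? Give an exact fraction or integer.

21/4

a: (-5)·(3/4) + (3)·(1/4) = -3.
b: (6)·(3/4) + (3)·(1/4) = 21/4.
c: (4)·(3/4) + (5)·(1/4) = 17/4.
d: (6)·(3/4) + (-2)·(1/4) = 4.
The best pure response is b with expected payoff 21/4.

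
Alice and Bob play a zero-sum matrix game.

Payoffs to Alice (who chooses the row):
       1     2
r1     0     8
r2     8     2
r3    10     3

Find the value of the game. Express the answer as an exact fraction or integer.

16/3

Row r2 is strictly dominated by row r3, so Alice never plays it.
The remaining 2×2 game on (r1, r3) × (1, 2) has no saddle point. Let Alice play r1 with probability p; indifference gives 10(1−p) = 8p + 3(1−p), so p = 7/15.
Similarly Bob's optimal q on 1 is 1/3, and the value is 0·(1/3) + (8)·(2/3) = 16/3.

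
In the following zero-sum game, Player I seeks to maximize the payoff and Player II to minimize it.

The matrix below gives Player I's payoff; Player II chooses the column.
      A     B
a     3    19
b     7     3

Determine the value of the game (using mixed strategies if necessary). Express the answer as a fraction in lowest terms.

31/5

Row minima are 3 and 3, so Player I's maximin is 3; column maxima are 7 and 19, so Player II's minimax is 7. These differ, so the equilibrium is in mixed strategies.
Let Player I play a with probability p. Player II is indifferent when 3p + 7(1−p) = 19p + 3(1−p), giving p = 1/5.
Let Player II play A with probability q. Player I is indifferent when 3q + 19(1−q) = 7q + 3(1−q), giving q = 4/5.
The value is 3·(4/5) + (19)·(1/5) = 31/5.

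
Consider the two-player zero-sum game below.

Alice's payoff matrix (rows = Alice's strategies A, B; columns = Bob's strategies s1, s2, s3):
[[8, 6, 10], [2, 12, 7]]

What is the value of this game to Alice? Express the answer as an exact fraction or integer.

7

Column s3 is strictly dominated by s1 for Bob (it gives Alice more in every row).
The remaining 2×2 game on (A, B) × (s1, s2) has no saddle point. Let Alice play A with probability p; indifference gives 8p + 2(1−p) = 6p + 12(1−p), so p = 5/6.
Similarly Bob's optimal q on s1 is 1/2, and the value is 8·(1/2) + (6)·(1/2) = 7.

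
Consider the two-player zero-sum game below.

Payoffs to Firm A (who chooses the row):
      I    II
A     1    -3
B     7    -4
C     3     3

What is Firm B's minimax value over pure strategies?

The worst case (largest entry) in each column is I: 7, II: 3.
The best (smallest) of these is 3.

3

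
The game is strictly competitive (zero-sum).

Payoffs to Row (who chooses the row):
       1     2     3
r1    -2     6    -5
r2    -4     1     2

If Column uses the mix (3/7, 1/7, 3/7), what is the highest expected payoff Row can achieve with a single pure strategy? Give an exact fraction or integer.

r1: (-2)·(3/7) + (6)·(1/7) + (-5)·(3/7) = -15/7.
r2: (-4)·(3/7) + (1)·(1/7) + (2)·(3/7) = -5/7.
The best pure response is r2 with expected payoff -5/7.

-5/7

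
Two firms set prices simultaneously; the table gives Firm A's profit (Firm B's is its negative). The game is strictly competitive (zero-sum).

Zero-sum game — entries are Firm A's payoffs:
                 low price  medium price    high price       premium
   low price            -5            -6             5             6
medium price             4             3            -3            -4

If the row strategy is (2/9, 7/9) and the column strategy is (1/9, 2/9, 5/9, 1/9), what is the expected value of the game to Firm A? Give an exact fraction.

Against (1/9, 2/9, 5/9, 1/9), each row's expected payoff is low price: 14/9; medium price: -1.
Taking the (2/9, 7/9)-weighted average: (2/9)·(14/9) + (7/9)·(-1) = -35/81.

-35/81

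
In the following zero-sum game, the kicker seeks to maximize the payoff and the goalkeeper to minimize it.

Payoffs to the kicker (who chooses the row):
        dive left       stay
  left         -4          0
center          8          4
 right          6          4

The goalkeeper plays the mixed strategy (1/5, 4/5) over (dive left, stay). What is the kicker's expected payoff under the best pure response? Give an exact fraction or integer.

left: (-4)·(1/5) + (0)·(4/5) = -4/5.
center: (8)·(1/5) + (4)·(4/5) = 24/5.
right: (6)·(1/5) + (4)·(4/5) = 22/5.
The best pure response is center with expected payoff 24/5.

24/5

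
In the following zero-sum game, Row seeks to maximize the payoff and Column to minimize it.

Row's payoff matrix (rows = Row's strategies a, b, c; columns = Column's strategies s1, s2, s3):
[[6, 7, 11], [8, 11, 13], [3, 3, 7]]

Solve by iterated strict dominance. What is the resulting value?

8

Column s3 is strictly dominated by s1 for Column (6<11, 8<13, 3<7); eliminate s3.
Row a is strictly dominated by row b (8>6, 11>7); eliminate a.
Row c is strictly dominated by row b (8>3, 11>3); eliminate c.
Column s2 is strictly dominated by s1 for Column (8<11); eliminate s2.
Only (b, s1) remains, with payoff 8.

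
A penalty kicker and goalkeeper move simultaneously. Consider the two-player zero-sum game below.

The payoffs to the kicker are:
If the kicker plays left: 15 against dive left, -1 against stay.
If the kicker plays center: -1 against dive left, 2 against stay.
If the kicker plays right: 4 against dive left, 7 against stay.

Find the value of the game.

Row center is strictly dominated by row right, so the kicker never plays it.
The remaining 2×2 game on (left, right) × (dive left, stay) has no saddle point. Let the kicker play left with probability p; indifference gives 15p + 4(1−p) = −p + 7(1−p), so p = 3/19.
Similarly the goalkeeper's optimal q on dive left is 8/19, and the value is 15·(8/19) + (-1)·(11/19) = 109/19.

109/19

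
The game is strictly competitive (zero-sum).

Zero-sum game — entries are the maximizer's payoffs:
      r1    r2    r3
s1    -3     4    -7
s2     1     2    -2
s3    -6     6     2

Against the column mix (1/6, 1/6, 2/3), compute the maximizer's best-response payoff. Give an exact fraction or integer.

s1: (-3)·(1/6) + (4)·(1/6) + (-7)·(2/3) = -9/2.
s2: (1)·(1/6) + (2)·(1/6) + (-2)·(2/3) = -5/6.
s3: (-6)·(1/6) + (6)·(1/6) + (2)·(2/3) = 4/3.
The best pure response is s3 with expected payoff 4/3.

4/3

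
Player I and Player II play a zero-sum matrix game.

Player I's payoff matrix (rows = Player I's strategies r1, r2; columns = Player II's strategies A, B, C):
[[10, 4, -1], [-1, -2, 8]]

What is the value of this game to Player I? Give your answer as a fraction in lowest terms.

Column A is strictly dominated by B for Player II (it gives Player I more in every row).
The remaining 2×2 game on (r1, r2) × (B, C) has no saddle point. Let Player I play r1 with probability p; indifference gives 4p − 2(1−p) = −p + 8(1−p), so p = 2/3.
Similarly Player II's optimal q on B is 3/5, and the value is 4·(3/5) + (-1)·(2/5) = 2.

2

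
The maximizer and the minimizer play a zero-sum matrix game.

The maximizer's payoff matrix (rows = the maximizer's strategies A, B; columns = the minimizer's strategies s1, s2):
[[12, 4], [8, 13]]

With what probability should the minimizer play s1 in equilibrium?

Row minima are 4 and 8, so the maximizer's maximin is 8; column maxima are 12 and 13, so the minimizer's minimax is 12. These differ, so the equilibrium is in mixed strategies.
Let the minimizer play s1 with probability q. The maximizer is indifferent when 12q + 4(1−q) = 8q + 13(1−q), giving q = 9/13.

9/13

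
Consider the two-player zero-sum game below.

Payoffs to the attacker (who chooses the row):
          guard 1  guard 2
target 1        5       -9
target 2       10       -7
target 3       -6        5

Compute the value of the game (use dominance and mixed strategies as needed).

Row target 1 is strictly dominated by row target 2, so the attacker never plays it.
The remaining 2×2 game on (target 2, target 3) × (guard 1, guard 2) has no saddle point. Let the attacker play target 2 with probability p; indifference gives 10p − 6(1−p) = −7p + 5(1−p), so p = 11/28.
Similarly the defender's optimal q on guard 1 is 3/7, and the value is 10·(3/7) + (-7)·(4/7) = 2/7.

2/7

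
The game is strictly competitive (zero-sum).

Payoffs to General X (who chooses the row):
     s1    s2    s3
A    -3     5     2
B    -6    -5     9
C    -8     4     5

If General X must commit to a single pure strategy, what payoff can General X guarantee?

The worst-case payoff for each row is A: -3, B: -6, C: -8.
The best of these is -3.

-3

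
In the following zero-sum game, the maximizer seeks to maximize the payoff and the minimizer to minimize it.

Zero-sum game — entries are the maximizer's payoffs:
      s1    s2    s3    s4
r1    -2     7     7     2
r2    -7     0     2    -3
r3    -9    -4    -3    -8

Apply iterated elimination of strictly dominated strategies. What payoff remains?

Column s2 is strictly dominated by s1 for the minimizer (-2<7, -7<0, -9<-4); eliminate s2.
Row r3 is strictly dominated by row r1 (-2>-9, 7>-3, 2>-8); eliminate r3.
Row r2 is strictly dominated by row r1 (-2>-7, 7>2, 2>-3); eliminate r2.
Column s4 is strictly dominated by s1 for the minimizer (-2<2); eliminate s4.
Column s3 is strictly dominated by s1 for the minimizer (-2<7); eliminate s3.
Only (r1, s1) remains, with payoff -2.

-2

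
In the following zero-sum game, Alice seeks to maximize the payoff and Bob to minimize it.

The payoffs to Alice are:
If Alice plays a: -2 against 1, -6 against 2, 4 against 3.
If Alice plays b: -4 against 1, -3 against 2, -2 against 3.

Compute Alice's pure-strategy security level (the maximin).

The worst-case payoff for each row is a: -6, b: -4.
The best of these is -4.

-4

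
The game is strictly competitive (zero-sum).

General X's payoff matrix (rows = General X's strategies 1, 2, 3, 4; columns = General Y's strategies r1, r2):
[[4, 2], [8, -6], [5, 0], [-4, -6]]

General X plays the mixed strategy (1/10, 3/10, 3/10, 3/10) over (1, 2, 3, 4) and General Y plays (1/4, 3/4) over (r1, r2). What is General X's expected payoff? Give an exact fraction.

Against (1/4, 3/4), each row's expected payoff is 1: 5/2; 2: -5/2; 3: 5/4; 4: -11/2.
Taking the (1/10, 3/10, 3/10, 3/10)-weighted average: (1/10)·(5/2) + (3/10)·(-5/2) + (3/10)·(5/4) + (3/10)·(-11/2) = -71/40.

-71/40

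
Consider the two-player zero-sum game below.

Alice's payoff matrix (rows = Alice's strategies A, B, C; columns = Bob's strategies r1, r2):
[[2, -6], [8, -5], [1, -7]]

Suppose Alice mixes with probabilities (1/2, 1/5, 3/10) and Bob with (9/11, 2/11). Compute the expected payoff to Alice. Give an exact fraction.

Against (9/11, 2/11), each row's expected payoff is A: 6/11; B: 62/11; C: -5/11.
Taking the (1/2, 1/5, 3/10)-weighted average: (1/2)·(6/11) + (1/5)·(62/11) + (3/10)·(-5/11) = 139/110.

139/110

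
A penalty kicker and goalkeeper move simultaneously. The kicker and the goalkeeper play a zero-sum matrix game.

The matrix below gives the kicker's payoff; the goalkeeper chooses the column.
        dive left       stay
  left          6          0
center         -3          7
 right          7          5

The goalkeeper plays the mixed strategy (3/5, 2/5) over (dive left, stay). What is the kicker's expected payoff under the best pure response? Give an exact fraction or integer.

31/5

left: (6)·(3/5) + (0)·(2/5) = 18/5.
center: (-3)·(3/5) + (7)·(2/5) = 1.
right: (7)·(3/5) + (5)·(2/5) = 31/5.
The best pure response is right with expected payoff 31/5.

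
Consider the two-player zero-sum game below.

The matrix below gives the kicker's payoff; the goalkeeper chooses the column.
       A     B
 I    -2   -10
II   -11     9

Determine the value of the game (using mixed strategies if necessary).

Row minima are -10 and -11, so the kicker's maximin is -10; column maxima are -2 and 9, so the goalkeeper's minimax is -2. These differ, so the equilibrium is in mixed strategies.
Let the kicker play I with probability p. The goalkeeper is indifferent when −2p − 11(1−p) = −10p + 9(1−p), giving p = 5/7.
Let the goalkeeper play A with probability q. The kicker is indifferent when −2q − 10(1−q) = −11q + 9(1−q), giving q = 19/28.
The value is -2·(19/28) + (-10)·(9/28) = -32/7.

-32/7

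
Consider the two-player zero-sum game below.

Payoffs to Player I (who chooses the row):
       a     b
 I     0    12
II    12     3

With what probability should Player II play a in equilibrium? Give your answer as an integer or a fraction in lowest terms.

3/7

Row minima are 0 and 3, so Player I's maximin is 3; column maxima are 12 and 12, so Player II's minimax is 12. These differ, so the equilibrium is in mixed strategies.
Let Player II play a with probability q. Player I is indifferent when 12(1−q) = 12q + 3(1−q), giving q = 3/7.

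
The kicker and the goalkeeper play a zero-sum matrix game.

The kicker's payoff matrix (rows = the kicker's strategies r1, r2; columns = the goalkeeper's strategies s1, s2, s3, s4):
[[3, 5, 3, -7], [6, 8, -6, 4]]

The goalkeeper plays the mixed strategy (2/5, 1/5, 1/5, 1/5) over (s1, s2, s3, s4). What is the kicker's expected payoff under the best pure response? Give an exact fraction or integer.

18/5

r1: (3)·(2/5) + (5)·(1/5) + (3)·(1/5) + (-7)·(1/5) = 7/5.
r2: (6)·(2/5) + (8)·(1/5) + (-6)·(1/5) + (4)·(1/5) = 18/5.
The best pure response is r2 with expected payoff 18/5.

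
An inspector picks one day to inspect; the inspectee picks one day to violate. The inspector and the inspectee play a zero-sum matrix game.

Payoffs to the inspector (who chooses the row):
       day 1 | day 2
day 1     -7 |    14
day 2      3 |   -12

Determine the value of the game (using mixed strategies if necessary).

-7/6

Row minima are -7 and -12, so the inspector's maximin is -7; column maxima are 3 and 14, so the inspectee's minimax is 3. These differ, so the equilibrium is in mixed strategies.
Let the inspector play day 1 with probability p. The inspectee is indifferent when −7p + 3(1−p) = 14p − 12(1−p), giving p = 5/12.
Let the inspectee play day 1 with probability q. The inspector is indifferent when −7q + 14(1−q) = 3q − 12(1−q), giving q = 13/18.
The value is -7·(13/18) + (14)·(5/18) = -7/6.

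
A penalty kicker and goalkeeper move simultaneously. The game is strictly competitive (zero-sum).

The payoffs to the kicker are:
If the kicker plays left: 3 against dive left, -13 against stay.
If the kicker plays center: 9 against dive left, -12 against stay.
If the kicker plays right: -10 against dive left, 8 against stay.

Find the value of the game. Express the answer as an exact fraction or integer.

-16/13

Row left is strictly dominated by row center, so the kicker never plays it.
The remaining 2×2 game on (center, right) × (dive left, stay) has no saddle point. Let the kicker play center with probability p; indifference gives 9p − 10(1−p) = −12p + 8(1−p), so p = 6/13.
Similarly the goalkeeper's optimal q on dive left is 20/39, and the value is 9·(20/39) + (-12)·(19/39) = -16/13.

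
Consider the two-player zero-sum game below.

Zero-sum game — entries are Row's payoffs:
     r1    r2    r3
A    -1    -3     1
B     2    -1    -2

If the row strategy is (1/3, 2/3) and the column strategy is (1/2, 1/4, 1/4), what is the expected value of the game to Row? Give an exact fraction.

Against (1/2, 1/4, 1/4), each row's expected payoff is A: -1; B: 1/4.
Taking the (1/3, 2/3)-weighted average: (1/3)·(-1) + (2/3)·(1/4) = -1/6.

-1/6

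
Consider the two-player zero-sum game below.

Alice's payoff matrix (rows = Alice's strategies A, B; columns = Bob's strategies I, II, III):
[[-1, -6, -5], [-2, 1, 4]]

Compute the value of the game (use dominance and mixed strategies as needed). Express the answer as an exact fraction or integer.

-13/8

Column III is strictly dominated by II for Bob (it gives Alice more in every row).
The remaining 2×2 game on (A, B) × (I, II) has no saddle point. Let Alice play A with probability p; indifference gives −p − 2(1−p) = −6p + (1−p), so p = 3/8.
Similarly Bob's optimal q on I is 7/8, and the value is -1·(7/8) + (-6)·(1/8) = -13/8.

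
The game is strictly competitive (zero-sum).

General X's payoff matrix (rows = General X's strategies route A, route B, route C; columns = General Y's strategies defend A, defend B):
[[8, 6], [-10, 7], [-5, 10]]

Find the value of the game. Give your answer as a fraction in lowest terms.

Row route B is strictly dominated by row route C, so General X never plays it.
The remaining 2×2 game on (route A, route C) × (defend A, defend B) has no saddle point. Let General X play route A with probability p; indifference gives 8p − 5(1−p) = 6p + 10(1−p), so p = 15/17.
Similarly General Y's optimal q on defend A is 4/17, and the value is 8·(4/17) + (6)·(13/17) = 110/17.

110/17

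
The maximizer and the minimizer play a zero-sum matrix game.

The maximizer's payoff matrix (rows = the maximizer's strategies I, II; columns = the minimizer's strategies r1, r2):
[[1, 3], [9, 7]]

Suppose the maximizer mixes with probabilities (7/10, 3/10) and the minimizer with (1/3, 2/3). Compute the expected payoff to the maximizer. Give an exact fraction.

59/15

Against (1/3, 2/3), each row's expected payoff is I: 7/3; II: 23/3.
Taking the (7/10, 3/10)-weighted average: (7/10)·(7/3) + (3/10)·(23/3) = 59/15.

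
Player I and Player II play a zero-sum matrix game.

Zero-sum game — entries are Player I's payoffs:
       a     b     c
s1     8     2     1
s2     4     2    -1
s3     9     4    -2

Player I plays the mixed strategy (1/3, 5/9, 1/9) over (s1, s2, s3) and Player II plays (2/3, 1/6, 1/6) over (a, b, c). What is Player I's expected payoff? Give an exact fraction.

Against (2/3, 1/6, 1/6), each row's expected payoff is s1: 35/6; s2: 17/6; s3: 19/3.
Taking the (1/3, 5/9, 1/9)-weighted average: (1/3)·(35/6) + (5/9)·(17/6) + (1/9)·(19/3) = 38/9.

38/9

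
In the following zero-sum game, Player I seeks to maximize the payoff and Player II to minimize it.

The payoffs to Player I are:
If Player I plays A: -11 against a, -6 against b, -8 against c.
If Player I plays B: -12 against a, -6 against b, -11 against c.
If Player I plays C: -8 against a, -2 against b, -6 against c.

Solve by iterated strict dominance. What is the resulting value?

-8

Row A is strictly dominated by row C (-8>-11, -2>-6, -6>-8); eliminate A.
Column b is strictly dominated by a for Player II (-12<-6, -8<-2); eliminate b.
Row B is strictly dominated by row C (-8>-12, -6>-11); eliminate B.
Column c is strictly dominated by a for Player II (-8<-6); eliminate c.
Only (C, a) remains, with payoff -8.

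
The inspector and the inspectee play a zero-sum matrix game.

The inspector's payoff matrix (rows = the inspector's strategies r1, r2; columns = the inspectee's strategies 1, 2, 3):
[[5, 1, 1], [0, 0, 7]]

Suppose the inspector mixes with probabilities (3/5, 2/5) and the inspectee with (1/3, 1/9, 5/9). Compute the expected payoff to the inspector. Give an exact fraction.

Against (1/3, 1/9, 5/9), each row's expected payoff is r1: 7/3; r2: 35/9.
Taking the (3/5, 2/5)-weighted average: (3/5)·(7/3) + (2/5)·(35/9) = 133/45.

133/45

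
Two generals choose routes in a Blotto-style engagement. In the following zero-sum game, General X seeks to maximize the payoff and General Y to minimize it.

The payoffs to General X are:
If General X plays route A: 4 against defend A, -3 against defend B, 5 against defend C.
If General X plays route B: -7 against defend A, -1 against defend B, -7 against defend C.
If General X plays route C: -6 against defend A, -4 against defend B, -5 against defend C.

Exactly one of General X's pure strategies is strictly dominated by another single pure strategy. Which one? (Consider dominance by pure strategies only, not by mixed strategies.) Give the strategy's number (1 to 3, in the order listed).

Compare route C with route A: 4 > -6, -3 > -4, 5 > -5.
So route A strictly dominates route C for General X; route C is strictly dominated.

3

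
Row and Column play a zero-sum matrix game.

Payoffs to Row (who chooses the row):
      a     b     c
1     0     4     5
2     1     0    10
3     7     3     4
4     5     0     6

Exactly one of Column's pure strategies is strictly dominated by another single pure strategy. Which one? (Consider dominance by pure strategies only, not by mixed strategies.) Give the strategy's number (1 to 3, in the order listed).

Column prefers columns that give Row less. Compare c with b: 4 < 5, 0 < 10, 3 < 4, 0 < 6.
So b strictly dominates c for Column; c is strictly dominated.

3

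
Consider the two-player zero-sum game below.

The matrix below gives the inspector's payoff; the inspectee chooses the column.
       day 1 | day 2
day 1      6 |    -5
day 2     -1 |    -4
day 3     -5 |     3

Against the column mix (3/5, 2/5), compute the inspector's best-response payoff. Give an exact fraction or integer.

day 1: (6)·(3/5) + (-5)·(2/5) = 8/5.
day 2: (-1)·(3/5) + (-4)·(2/5) = -11/5.
day 3: (-5)·(3/5) + (3)·(2/5) = -9/5.
The best pure response is day 1 with expected payoff 8/5.

8/5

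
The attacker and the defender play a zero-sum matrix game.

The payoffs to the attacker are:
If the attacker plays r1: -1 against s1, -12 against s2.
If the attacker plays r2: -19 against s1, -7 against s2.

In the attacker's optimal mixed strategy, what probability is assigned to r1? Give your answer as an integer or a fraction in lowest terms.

12/23

Row minima are -12 and -19, so the attacker's maximin is -12; column maxima are -1 and -7, so the defender's minimax is -7. These differ, so the equilibrium is in mixed strategies.
Let the attacker play r1 with probability p. The defender is indifferent when −p − 19(1−p) = −12p − 7(1−p), giving p = 12/23.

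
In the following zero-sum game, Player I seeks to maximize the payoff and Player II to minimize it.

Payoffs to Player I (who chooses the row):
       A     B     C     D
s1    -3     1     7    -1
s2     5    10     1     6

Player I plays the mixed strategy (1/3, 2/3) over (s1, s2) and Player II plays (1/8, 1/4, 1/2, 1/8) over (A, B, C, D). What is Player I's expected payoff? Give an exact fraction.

4

Against (1/8, 1/4, 1/2, 1/8), each row's expected payoff is s1: 13/4; s2: 35/8.
Taking the (1/3, 2/3)-weighted average: (1/3)·(13/4) + (2/3)·(35/8) = 4.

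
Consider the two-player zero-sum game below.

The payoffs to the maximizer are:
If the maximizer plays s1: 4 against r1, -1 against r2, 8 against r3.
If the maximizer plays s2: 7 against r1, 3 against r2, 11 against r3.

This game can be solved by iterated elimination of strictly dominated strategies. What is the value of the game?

3

Column r3 is strictly dominated by r1 for the minimizer (4<8, 7<11); eliminate r3.
Column r1 is strictly dominated by r2 for the minimizer (-1<4, 3<7); eliminate r1.
Row s1 is strictly dominated by row s2 (3>-1); eliminate s1.
Only (s2, r2) remains, with payoff 3.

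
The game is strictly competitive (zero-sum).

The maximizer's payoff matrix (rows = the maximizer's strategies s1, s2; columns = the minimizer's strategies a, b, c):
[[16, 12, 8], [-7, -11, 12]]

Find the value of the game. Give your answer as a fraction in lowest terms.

Column a is strictly dominated by b for the minimizer (it gives the maximizer more in every row).
The remaining 2×2 game on (s1, s2) × (b, c) has no saddle point. Let the maximizer play s1 with probability p; indifference gives 12p − 11(1−p) = 8p + 12(1−p), so p = 23/27.
Similarly the minimizer's optimal q on b is 4/27, and the value is 12·(4/27) + (8)·(23/27) = 232/27.

232/27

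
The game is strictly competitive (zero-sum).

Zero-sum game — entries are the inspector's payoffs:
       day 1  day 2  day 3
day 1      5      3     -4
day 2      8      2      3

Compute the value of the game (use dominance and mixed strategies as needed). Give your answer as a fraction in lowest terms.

17/8

Column day 1 is strictly dominated by day 2 for the inspectee (it gives the inspector more in every row).
The remaining 2×2 game on (day 1, day 2) × (day 2, day 3) has no saddle point. Let the inspector play day 1 with probability p; indifference gives 3p + 2(1−p) = −4p + 3(1−p), so p = 1/8.
Similarly the inspectee's optimal q on day 2 is 7/8, and the value is 3·(7/8) + (-4)·(1/8) = 17/8.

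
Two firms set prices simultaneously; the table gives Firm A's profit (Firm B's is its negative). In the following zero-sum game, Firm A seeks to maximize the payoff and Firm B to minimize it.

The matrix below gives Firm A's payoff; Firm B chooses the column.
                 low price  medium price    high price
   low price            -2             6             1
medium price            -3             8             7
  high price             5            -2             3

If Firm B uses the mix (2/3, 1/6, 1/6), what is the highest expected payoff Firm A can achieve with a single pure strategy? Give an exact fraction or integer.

7/2

low price: (-2)·(2/3) + (6)·(1/6) + (1)·(1/6) = -1/6.
medium price: (-3)·(2/3) + (8)·(1/6) + (7)·(1/6) = 1/2.
high price: (5)·(2/3) + (-2)·(1/6) + (3)·(1/6) = 7/2.
The best pure response is high price with expected payoff 7/2.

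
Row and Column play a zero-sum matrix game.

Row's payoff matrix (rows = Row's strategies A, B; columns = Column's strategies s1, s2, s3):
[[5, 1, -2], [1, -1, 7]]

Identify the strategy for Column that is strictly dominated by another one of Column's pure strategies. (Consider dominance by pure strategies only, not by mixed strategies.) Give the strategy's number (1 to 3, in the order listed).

1

Column prefers columns that give Row less. Compare s1 with s2: 1 < 5, -1 < 1.
So s2 strictly dominates s1 for Column; s1 is strictly dominated.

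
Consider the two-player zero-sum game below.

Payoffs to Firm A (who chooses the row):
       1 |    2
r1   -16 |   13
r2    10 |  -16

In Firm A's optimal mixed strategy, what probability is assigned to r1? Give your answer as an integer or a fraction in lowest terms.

Row minima are -16 and -16, so Firm A's maximin is -16; column maxima are 10 and 13, so Firm B's minimax is 10. These differ, so the equilibrium is in mixed strategies.
Let Firm A play r1 with probability p. Firm B is indifferent when −16p + 10(1−p) = 13p − 16(1−p), giving p = 26/55.

26/55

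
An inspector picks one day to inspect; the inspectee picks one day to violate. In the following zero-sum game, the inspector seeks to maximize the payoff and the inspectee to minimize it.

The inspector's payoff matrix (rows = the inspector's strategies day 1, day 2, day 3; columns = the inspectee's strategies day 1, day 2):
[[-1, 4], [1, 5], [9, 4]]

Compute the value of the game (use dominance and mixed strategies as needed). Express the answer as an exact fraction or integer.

41/9

Row day 1 is strictly dominated by row day 2, so the inspector never plays it.
The remaining 2×2 game on (day 2, day 3) × (day 1, day 2) has no saddle point. Let the inspector play day 2 with probability p; indifference gives p + 9(1−p) = 5p + 4(1−p), so p = 5/9.
Similarly the inspectee's optimal q on day 1 is 1/9, and the value is 1·(1/9) + (5)·(8/9) = 41/9.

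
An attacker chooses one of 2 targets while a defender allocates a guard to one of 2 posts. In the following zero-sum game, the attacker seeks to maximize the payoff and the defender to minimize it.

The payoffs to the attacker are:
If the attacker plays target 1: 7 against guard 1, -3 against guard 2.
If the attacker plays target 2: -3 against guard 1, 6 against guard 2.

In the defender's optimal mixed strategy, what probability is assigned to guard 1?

9/19

Row minima are -3 and -3, so the attacker's maximin is -3; column maxima are 7 and 6, so the defender's minimax is 6. These differ, so the equilibrium is in mixed strategies.
Let the defender play guard 1 with probability q. The attacker is indifferent when 7q − 3(1−q) = −3q + 6(1−q), giving q = 9/19.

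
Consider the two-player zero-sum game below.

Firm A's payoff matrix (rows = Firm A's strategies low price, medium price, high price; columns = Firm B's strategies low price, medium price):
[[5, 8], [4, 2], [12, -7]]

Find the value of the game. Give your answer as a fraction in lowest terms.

131/22

Row medium price is strictly dominated by row low price, so Firm A never plays it.
The remaining 2×2 game on (low price, high price) × (low price, medium price) has no saddle point. Let Firm A play low price with probability p; indifference gives 5p + 12(1−p) = 8p − 7(1−p), so p = 19/22.
Similarly Firm B's optimal q on low price is 15/22, and the value is 5·(15/22) + (8)·(7/22) = 131/22.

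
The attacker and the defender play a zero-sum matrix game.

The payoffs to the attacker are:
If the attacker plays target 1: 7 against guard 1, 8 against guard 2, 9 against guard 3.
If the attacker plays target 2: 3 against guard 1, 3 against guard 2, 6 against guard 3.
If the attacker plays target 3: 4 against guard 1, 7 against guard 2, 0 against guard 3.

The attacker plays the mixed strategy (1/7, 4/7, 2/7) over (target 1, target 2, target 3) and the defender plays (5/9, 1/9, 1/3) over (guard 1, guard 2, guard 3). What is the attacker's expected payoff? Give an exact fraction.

Against (5/9, 1/9, 1/3), each row's expected payoff is target 1: 70/9; target 2: 4; target 3: 3.
Taking the (1/7, 4/7, 2/7)-weighted average: (1/7)·(70/9) + (4/7)·(4) + (2/7)·(3) = 268/63.

268/63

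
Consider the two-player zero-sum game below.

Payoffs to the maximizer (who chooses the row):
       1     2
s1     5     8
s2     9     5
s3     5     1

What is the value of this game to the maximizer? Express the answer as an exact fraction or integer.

Row s3 is strictly dominated by row s2, so the maximizer never plays it.
The remaining 2×2 game on (s1, s2) × (1, 2) has no saddle point. Let the maximizer play s1 with probability p; indifference gives 5p + 9(1−p) = 8p + 5(1−p), so p = 4/7.
Similarly the minimizer's optimal q on 1 is 3/7, and the value is 5·(3/7) + (8)·(4/7) = 47/7.

47/7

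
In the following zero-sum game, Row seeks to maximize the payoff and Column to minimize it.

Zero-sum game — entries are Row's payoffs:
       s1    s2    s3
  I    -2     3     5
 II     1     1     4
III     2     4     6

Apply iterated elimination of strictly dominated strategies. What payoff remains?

2

Row I is strictly dominated by row III (2>-2, 4>3, 6>5); eliminate I.
Row II is strictly dominated by row III (2>1, 4>1, 6>4); eliminate II.
Column s2 is strictly dominated by s1 for Column (2<4); eliminate s2.
Column s3 is strictly dominated by s1 for Column (2<6); eliminate s3.
Only (III, s1) remains, with payoff 2.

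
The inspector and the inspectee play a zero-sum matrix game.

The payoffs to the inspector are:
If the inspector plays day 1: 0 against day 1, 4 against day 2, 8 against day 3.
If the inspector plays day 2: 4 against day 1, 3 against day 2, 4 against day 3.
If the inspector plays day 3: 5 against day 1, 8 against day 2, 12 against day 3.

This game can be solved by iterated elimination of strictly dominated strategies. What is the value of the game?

Row day 1 is strictly dominated by row day 3 (5>0, 8>4, 12>8); eliminate day 1.
Column day 3 is strictly dominated by day 2 for the inspectee (3<4, 8<12); eliminate day 3.
Row day 2 is strictly dominated by row day 3 (5>4, 8>3); eliminate day 2.
Column day 2 is strictly dominated by day 1 for the inspectee (5<8); eliminate day 2.
Only (day 3, day 1) remains, with payoff 5.

5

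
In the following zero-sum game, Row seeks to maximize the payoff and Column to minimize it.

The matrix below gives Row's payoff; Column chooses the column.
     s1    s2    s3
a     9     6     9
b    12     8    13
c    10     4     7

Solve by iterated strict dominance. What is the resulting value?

Row c is strictly dominated by row b (12>10, 8>4, 13>7); eliminate c.
Row a is strictly dominated by row b (12>9, 8>6, 13>9); eliminate a.
Column s3 is strictly dominated by s1 for Column (12<13); eliminate s3.
Column s1 is strictly dominated by s2 for Column (8<12); eliminate s1.
Only (b, s2) remains, with payoff 8.

8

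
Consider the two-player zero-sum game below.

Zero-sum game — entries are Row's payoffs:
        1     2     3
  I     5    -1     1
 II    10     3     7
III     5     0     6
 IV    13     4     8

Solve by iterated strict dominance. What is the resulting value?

4

Column 3 is strictly dominated by 2 for Column (-1<1, 3<7, 0<6, 4<8); eliminate 3.
Row I is strictly dominated by row II (10>5, 3>-1); eliminate I.
Row II is strictly dominated by row IV (13>10, 4>3); eliminate II.
Row III is strictly dominated by row IV (13>5, 4>0); eliminate III.
Column 1 is strictly dominated by 2 for Column (4<13); eliminate 1.
Only (IV, 2) remains, with payoff 4.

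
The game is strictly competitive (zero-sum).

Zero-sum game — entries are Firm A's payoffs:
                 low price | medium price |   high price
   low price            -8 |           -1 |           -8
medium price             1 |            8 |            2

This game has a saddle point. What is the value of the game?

Row minima: -8, 1 → Firm A's maximin is 1.
Column maxima: 1, 8, 2 → Firm B's minimax is 1.
They coincide at (medium price, low price), so the value is 1.

1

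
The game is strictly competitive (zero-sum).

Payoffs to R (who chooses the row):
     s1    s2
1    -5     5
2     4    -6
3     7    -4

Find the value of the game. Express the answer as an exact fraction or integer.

5/7

Row 2 is strictly dominated by row 3, so R never plays it.
The remaining 2×2 game on (1, 3) × (s1, s2) has no saddle point. Let R play 1 with probability p; indifference gives −5p + 7(1−p) = 5p − 4(1−p), so p = 11/21.
Similarly C's optimal q on s1 is 3/7, and the value is -5·(3/7) + (5)·(4/7) = 5/7.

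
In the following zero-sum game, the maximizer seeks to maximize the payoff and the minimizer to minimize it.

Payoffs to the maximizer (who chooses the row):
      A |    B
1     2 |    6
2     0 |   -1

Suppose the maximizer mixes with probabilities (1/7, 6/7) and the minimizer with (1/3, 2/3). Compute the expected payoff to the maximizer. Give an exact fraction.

Against (1/3, 2/3), each row's expected payoff is 1: 14/3; 2: -2/3.
Taking the (1/7, 6/7)-weighted average: (1/7)·(14/3) + (6/7)·(-2/3) = 2/21.

2/21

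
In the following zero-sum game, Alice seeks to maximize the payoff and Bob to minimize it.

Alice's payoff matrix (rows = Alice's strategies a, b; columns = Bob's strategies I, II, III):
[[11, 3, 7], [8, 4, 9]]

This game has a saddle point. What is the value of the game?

Row minima: 3, 4 → Alice's maximin is 4.
Column maxima: 11, 4, 9 → Bob's minimax is 4.
They coincide at (b, II), so the value is 4.

4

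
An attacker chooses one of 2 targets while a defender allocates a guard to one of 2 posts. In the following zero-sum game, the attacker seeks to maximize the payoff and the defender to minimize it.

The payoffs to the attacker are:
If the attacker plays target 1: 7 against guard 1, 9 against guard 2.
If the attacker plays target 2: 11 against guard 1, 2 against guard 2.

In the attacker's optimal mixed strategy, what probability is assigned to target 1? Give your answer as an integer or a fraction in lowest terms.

9/11

Row minima are 7 and 2, so the attacker's maximin is 7; column maxima are 11 and 9, so the defender's minimax is 9. These differ, so the equilibrium is in mixed strategies.
Let the attacker play target 1 with probability p. The defender is indifferent when 7p + 11(1−p) = 9p + 2(1−p), giving p = 9/11.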